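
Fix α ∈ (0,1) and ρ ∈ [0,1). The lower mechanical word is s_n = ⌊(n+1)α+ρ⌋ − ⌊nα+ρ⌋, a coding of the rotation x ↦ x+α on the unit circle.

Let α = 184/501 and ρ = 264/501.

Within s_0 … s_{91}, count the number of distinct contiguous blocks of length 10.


t_n = ⌊(n·184+264)/501⌋ for n = 0 … 92:
  n=0…9: ⌊264/501⌋=0 ⌊448/501⌋=0 ⌊632/501⌋=1 ⌊816/501⌋=1 ⌊1000/501⌋=1 ⌊1184/501⌋=2 ⌊1368/501⌋=2 ⌊1552/501⌋=3 ⌊1736/501⌋=3 ⌊1920/501⌋=3
  n=10…19: ⌊2104/501⌋=4 ⌊2288/501⌋=4 ⌊2472/501⌋=4 ⌊2656/501⌋=5 ⌊2840/501⌋=5 ⌊3024/501⌋=6 ⌊3208/501⌋=6 ⌊3392/501⌋=6 ⌊3576/501⌋=7 ⌊3760/501⌋=7
  n=20…29: ⌊3944/501⌋=7 ⌊4128/501⌋=8 ⌊4312/501⌋=8 ⌊4496/501⌋=8 ⌊4680/501⌋=9 ⌊4864/501⌋=9 ⌊5048/501⌋=10 ⌊5232/501⌋=10 ⌊5416/501⌋=10 ⌊5600/501⌋=11
  n=30…39: ⌊5784/501⌋=11 ⌊5968/501⌋=11 ⌊6152/501⌋=12 ⌊6336/501⌋=12 ⌊6520/501⌋=13 ⌊6704/501⌋=13 ⌊6888/501⌋=13 ⌊7072/501⌋=14 ⌊7256/501⌋=14 ⌊7440/501⌋=14
  n=40…49: ⌊7624/501⌋=15 ⌊7808/501⌋=15 ⌊7992/501⌋=15 ⌊8176/501⌋=16 ⌊8360/501⌋=16 ⌊8544/501⌋=17 ⌊8728/501⌋=17 ⌊8912/501⌋=17 ⌊9096/501⌋=18 ⌊9280/501⌋=18
  n=50…59: ⌊9464/501⌋=18 ⌊9648/501⌋=19 ⌊9832/501⌋=19 ⌊10016/501⌋=19 ⌊10200/501⌋=20 ⌊10384/501⌋=20 ⌊10568/501⌋=21 ⌊10752/501⌋=21 ⌊10936/501⌋=21 ⌊11120/501⌋=22
  n=60…69: ⌊11304/501⌋=22 ⌊11488/501⌋=22 ⌊11672/501⌋=23 ⌊11856/501⌋=23 ⌊12040/501⌋=24 ⌊12224/501⌋=24 ⌊12408/501⌋=24 ⌊12592/501⌋=25 ⌊12776/501⌋=25 ⌊12960/501⌋=25
  n=70…79: ⌊13144/501⌋=26 ⌊13328/501⌋=26 ⌊13512/501⌋=26 ⌊13696/501⌋=27 ⌊13880/501⌋=27 ⌊14064/501⌋=28 ⌊14248/501⌋=28 ⌊14432/501⌋=28 ⌊14616/501⌋=29 ⌊14800/501⌋=29
  n=80…89: ⌊14984/501⌋=29 ⌊15168/501⌋=30 ⌊15352/501⌋=30 ⌊15536/501⌋=31 ⌊15720/501⌋=31 ⌊15904/501⌋=31 ⌊16088/501⌋=32 ⌊16272/501⌋=32 ⌊16456/501⌋=32 ⌊16640/501⌋=33
  n=90…92: ⌊16824/501⌋=33 ⌊17008/501⌋=33 ⌊17192/501⌋=34
s_n = t_(n+1) − t_n for n = 0 … 91 gives
prefix = 01001010010010100100100101001001010010010010100100100101001001010010010010100100101001001001
slide a length-10 window over [0..9] … [82..91] (83 windows); first occurrence of each distinct factor:
  [  0..  9] 0100101001
  [  1.. 10] 1001010010
  [  2.. 11] 0010100100
  [  3.. 12] 0101001001
  [  4.. 13] 1010010010
  [  5.. 14] 0100100101
  [  6.. 15] 1001001010
  [  7.. 16] 0010010100
  [ 13.. 22] 0100100100
  [ 14.. 23] 1001001001
  [ 15.. 24] 0010010010
  (the other 72 windows repeat one of these)
distinct factors: {0010010010, 0010010100, 0010100100, 0100100100, 0100100101, 0100101001, 0101001001, 1001001001, 1001001010, 1001010010, 1010010010}
count = 11  (Sturmian bound for length 10 is 11)

11


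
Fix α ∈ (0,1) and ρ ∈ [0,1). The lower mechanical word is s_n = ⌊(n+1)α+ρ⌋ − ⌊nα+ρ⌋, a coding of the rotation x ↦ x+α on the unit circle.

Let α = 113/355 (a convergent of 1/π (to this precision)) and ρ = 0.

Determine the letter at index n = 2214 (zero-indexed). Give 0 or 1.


(n+1)α + ρ = (2215·113) / 355 = 250295/355
nα + ρ     = (2214·113) / 355 = 250182/355
⌊250295/355⌋ = 705,  ⌊250182/355⌋ = 704
s_{2214} = 705 − 704 = 1

1


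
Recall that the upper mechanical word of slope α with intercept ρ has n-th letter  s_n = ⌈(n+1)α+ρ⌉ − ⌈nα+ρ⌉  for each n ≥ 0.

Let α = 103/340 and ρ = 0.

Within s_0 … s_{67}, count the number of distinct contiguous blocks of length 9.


t_n = ⌈(n·103)/340⌉ for n = 0 … 68:
  n=0…9: ⌈0/340⌉=0 ⌈103/340⌉=1 ⌈206/340⌉=1 ⌈309/340⌉=1 ⌈412/340⌉=2 ⌈515/340⌉=2 ⌈618/340⌉=2 ⌈721/340⌉=3 ⌈824/340⌉=3 ⌈927/340⌉=3
  n=10…19: ⌈1030/340⌉=4 ⌈1133/340⌉=4 ⌈1236/340⌉=4 ⌈1339/340⌉=4 ⌈1442/340⌉=5 ⌈1545/340⌉=5 ⌈1648/340⌉=5 ⌈1751/340⌉=6 ⌈1854/340⌉=6 ⌈1957/340⌉=6
  n=20…29: ⌈2060/340⌉=7 ⌈2163/340⌉=7 ⌈2266/340⌉=7 ⌈2369/340⌉=7 ⌈2472/340⌉=8 ⌈2575/340⌉=8 ⌈2678/340⌉=8 ⌈2781/340⌉=9 ⌈2884/340⌉=9 ⌈2987/340⌉=9
  n=30…39: ⌈3090/340⌉=10 ⌈3193/340⌉=10 ⌈3296/340⌉=10 ⌈3399/340⌉=10 ⌈3502/340⌉=11 ⌈3605/340⌉=11 ⌈3708/340⌉=11 ⌈3811/340⌉=12 ⌈3914/340⌉=12 ⌈4017/340⌉=12
  n=40…49: ⌈4120/340⌉=13 ⌈4223/340⌉=13 ⌈4326/340⌉=13 ⌈4429/340⌉=14 ⌈4532/340⌉=14 ⌈4635/340⌉=14 ⌈4738/340⌉=14 ⌈4841/340⌉=15 ⌈4944/340⌉=15 ⌈5047/340⌉=15
  n=50…59: ⌈5150/340⌉=16 ⌈5253/340⌉=16 ⌈5356/340⌉=16 ⌈5459/340⌉=17 ⌈5562/340⌉=17 ⌈5665/340⌉=17 ⌈5768/340⌉=17 ⌈5871/340⌉=18 ⌈5974/340⌉=18 ⌈6077/340⌉=18
  n=60…68: ⌈6180/340⌉=19 ⌈6283/340⌉=19 ⌈6386/340⌉=19 ⌈6489/340⌉=20 ⌈6592/340⌉=20 ⌈6695/340⌉=20 ⌈6798/340⌉=20 ⌈6901/340⌉=21 ⌈7004/340⌉=21
s_n = t_(n+1) − t_n for n = 0 … 67 gives
prefix = 10010010010001001001000100100100010010010010001001001000100100100010
slide a length-9 window over [0..8] … [59..67] (60 windows); first occurrence of each distinct factor:
  [  0..  8] 100100100
  [  1..  9] 001001001
  [  2.. 10] 010010010
  [  4.. 12] 001001000
  [  5.. 13] 010010001
  [  6.. 14] 100100010
  [  7.. 15] 001000100
  [  8.. 16] 010001001
  [  9.. 17] 100010010
  [ 10.. 18] 000100100
  (the other 50 windows repeat one of these)
distinct factors: {000100100, 001000100, 001001000, 001001001, 010001001, 010010001, 010010010, 100010010, 100100010, 100100100}
count = 10  (Sturmian bound for length 9 is 10)

10


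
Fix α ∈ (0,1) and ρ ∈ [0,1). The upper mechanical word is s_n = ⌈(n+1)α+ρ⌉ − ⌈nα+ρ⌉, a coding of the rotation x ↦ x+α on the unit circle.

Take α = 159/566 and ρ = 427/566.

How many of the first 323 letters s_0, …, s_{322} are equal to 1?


#1s = Σ_{n=0}^{322} s_n = Σ_{n=0}^{322} (⌈(n+1)α+ρ⌉ − ⌈nα+ρ⌉)
the sum telescopes: every ⌈nα+ρ⌉ with 0 < n < 323 appears once with + and once with −, leaving ⌈323α+ρ⌉ − ⌈0·α+ρ⌉
323α + ρ = (323·159 + 427) / 566 = 51784/566
ρ = 427/566
⌈51784/566⌉ = 92,  ⌈427/566⌉ = 1
#1s = 92 − 1 = 91

91


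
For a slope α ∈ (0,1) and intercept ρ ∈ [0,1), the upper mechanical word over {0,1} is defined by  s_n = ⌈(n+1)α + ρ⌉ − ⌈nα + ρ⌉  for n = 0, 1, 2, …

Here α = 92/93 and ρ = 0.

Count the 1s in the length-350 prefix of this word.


347

#1s = Σ_{n=0}^{349} s_n = Σ_{n=0}^{349} (⌈(n+1)α+ρ⌉ − ⌈nα+ρ⌉)
the sum telescopes: every ⌈nα+ρ⌉ with 0 < n < 350 appears once with + and once with −, leaving ⌈350α+ρ⌉ − ⌈0·α+ρ⌉
350α + ρ = (350·92) / 93 = 32200/93
ρ = 0/93
⌈32200/93⌉ = 347,  ⌈0/93⌉ = 0
#1s = 347 − 0 = 347


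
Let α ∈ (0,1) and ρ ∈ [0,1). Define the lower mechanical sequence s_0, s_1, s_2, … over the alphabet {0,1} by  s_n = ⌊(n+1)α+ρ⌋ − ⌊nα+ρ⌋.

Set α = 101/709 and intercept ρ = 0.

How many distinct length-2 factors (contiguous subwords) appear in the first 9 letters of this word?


3

t_n = ⌊(n·101)/709⌋ for n = 0 … 9:
  n=0…9: ⌊0/709⌋=0 ⌊101/709⌋=0 ⌊202/709⌋=0 ⌊303/709⌋=0 ⌊404/709⌋=0 ⌊505/709⌋=0 ⌊606/709⌋=0 ⌊707/709⌋=0 ⌊808/709⌋=1 ⌊909/709⌋=1
s_n = t_(n+1) − t_n for n = 0 … 8 gives
prefix = 000000010
slide a length-2 window over [0..1] … [7..8] (8 windows); first occurrence of each distinct factor:
  [  0..  1] 00
  [  6..  7] 01
  [  7..  8] 10
  (the other 5 windows repeat one of these)
distinct factors: {00, 01, 10}
count = 3  (Sturmian bound for length 2 is 3)


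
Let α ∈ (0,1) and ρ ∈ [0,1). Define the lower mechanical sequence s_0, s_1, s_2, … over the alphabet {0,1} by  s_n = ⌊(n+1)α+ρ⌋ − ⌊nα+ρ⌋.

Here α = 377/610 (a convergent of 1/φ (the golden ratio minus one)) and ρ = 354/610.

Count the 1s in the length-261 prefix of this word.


#1s = Σ_{n=0}^{260} s_n = Σ_{n=0}^{260} (⌊(n+1)α+ρ⌋ − ⌊nα+ρ⌋)
the sum telescopes: every ⌊nα+ρ⌋ with 0 < n < 261 appears once with + and once with −, leaving ⌊261α+ρ⌋ − ⌊0·α+ρ⌋
261α + ρ = (261·377 + 354) / 610 = 98751/610
ρ = 354/610
⌊98751/610⌋ = 161,  ⌊354/610⌋ = 0
#1s = 161 − 0 = 161

161


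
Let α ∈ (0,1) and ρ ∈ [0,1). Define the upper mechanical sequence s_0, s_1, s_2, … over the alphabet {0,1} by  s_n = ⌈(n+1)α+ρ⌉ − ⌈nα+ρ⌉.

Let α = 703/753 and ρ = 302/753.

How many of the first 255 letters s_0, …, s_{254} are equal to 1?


238

#1s = Σ_{n=0}^{254} s_n = Σ_{n=0}^{254} (⌈(n+1)α+ρ⌉ − ⌈nα+ρ⌉)
the sum telescopes: every ⌈nα+ρ⌉ with 0 < n < 255 appears once with + and once with −, leaving ⌈255α+ρ⌉ − ⌈0·α+ρ⌉
255α + ρ = (255·703 + 302) / 753 = 179567/753
ρ = 302/753
⌈179567/753⌉ = 239,  ⌈302/753⌉ = 1
#1s = 239 − 1 = 238


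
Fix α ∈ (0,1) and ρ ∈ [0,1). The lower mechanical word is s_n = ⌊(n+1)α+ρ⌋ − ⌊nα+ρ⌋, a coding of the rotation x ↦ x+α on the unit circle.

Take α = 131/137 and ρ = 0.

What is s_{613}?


(n+1)α + ρ = (614·131) / 137 = 80434/137
nα + ρ     = (613·131) / 137 = 80303/137
⌊80434/137⌋ = 587,  ⌊80303/137⌋ = 586
s_{613} = 587 − 586 = 1

1


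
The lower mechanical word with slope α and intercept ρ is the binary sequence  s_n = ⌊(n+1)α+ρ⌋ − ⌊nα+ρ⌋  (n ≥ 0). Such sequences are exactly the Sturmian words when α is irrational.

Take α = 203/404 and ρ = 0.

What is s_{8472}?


(n+1)α + ρ = (8473·203) / 404 = 1720019/404
nα + ρ     = (8472·203) / 404 = 1719816/404
⌊1720019/404⌋ = 4257,  ⌊1719816/404⌋ = 4256
s_{8472} = 4257 − 4256 = 1

1


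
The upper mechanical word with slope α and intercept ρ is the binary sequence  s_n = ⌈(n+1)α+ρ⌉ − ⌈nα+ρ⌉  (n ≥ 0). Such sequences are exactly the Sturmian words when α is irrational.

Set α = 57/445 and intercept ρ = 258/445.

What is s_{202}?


(n+1)α + ρ = (203·57 + 258) / 445 = 11829/445
nα + ρ     = (202·57 + 258) / 445 = 11772/445
⌈11829/445⌉ = 27,  ⌈11772/445⌉ = 27
s_{202} = 27 − 27 = 0

0


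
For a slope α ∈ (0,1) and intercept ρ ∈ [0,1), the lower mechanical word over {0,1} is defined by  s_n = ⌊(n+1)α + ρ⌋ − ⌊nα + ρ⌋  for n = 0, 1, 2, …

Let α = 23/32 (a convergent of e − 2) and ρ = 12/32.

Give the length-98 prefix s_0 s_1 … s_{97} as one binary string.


n=0: ⌊(1·23+12)/32⌋ − ⌊(0·23+12)/32⌋ = ⌊35/32⌋ − ⌊12/32⌋ = 1 − 0 = 1
n=1: ⌊(2·23+12)/32⌋ − ⌊(1·23+12)/32⌋ = ⌊58/32⌋ − ⌊35/32⌋ = 1 − 1 = 0
n=2: ⌊(3·23+12)/32⌋ − ⌊(2·23+12)/32⌋ = ⌊81/32⌋ − ⌊58/32⌋ = 2 − 1 = 1
n=3: ⌊(4·23+12)/32⌋ − ⌊(3·23+12)/32⌋ = ⌊104/32⌋ − ⌊81/32⌋ = 3 − 2 = 1
n=4: ⌊(5·23+12)/32⌋ − ⌊(4·23+12)/32⌋ = ⌊127/32⌋ − ⌊104/32⌋ = 3 − 3 = 0
n=5: ⌊(6·23+12)/32⌋ − ⌊(5·23+12)/32⌋ = ⌊150/32⌋ − ⌊127/32⌋ = 4 − 3 = 1
n=6: ⌊(7·23+12)/32⌋ − ⌊(6·23+12)/32⌋ = ⌊173/32⌋ − ⌊150/32⌋ = 5 − 4 = 1
n=7: ⌊(8·23+12)/32⌋ − ⌊(7·23+12)/32⌋ = ⌊196/32⌋ − ⌊173/32⌋ = 6 − 5 = 1
n=8: ⌊(9·23+12)/32⌋ − ⌊(8·23+12)/32⌋ = ⌊219/32⌋ − ⌊196/32⌋ = 6 − 6 = 0
n=9: ⌊(10·23+12)/32⌋ − ⌊(9·23+12)/32⌋ = ⌊242/32⌋ − ⌊219/32⌋ = 7 − 6 = 1
n=10: ⌊(11·23+12)/32⌋ − ⌊(10·23+12)/32⌋ = ⌊265/32⌋ − ⌊242/32⌋ = 8 − 7 = 1
n=11: ⌊(12·23+12)/32⌋ − ⌊(11·23+12)/32⌋ = ⌊288/32⌋ − ⌊265/32⌋ = 9 − 8 = 1
n=12: ⌊(13·23+12)/32⌋ − ⌊(12·23+12)/32⌋ = ⌊311/32⌋ − ⌊288/32⌋ = 9 − 9 = 0
n=13: ⌊(14·23+12)/32⌋ − ⌊(13·23+12)/32⌋ = ⌊334/32⌋ − ⌊311/32⌋ = 10 − 9 = 1
n=14: ⌊(15·23+12)/32⌋ − ⌊(14·23+12)/32⌋ = ⌊357/32⌋ − ⌊334/32⌋ = 11 − 10 = 1
n=15: ⌊(16·23+12)/32⌋ − ⌊(15·23+12)/32⌋ = ⌊380/32⌋ − ⌊357/32⌋ = 11 − 11 = 0
n=16: ⌊(17·23+12)/32⌋ − ⌊(16·23+12)/32⌋ = ⌊403/32⌋ − ⌊380/32⌋ = 12 − 11 = 1
n=17: ⌊(18·23+12)/32⌋ − ⌊(17·23+12)/32⌋ = ⌊426/32⌋ − ⌊403/32⌋ = 13 − 12 = 1
n=18: ⌊(19·23+12)/32⌋ − ⌊(18·23+12)/32⌋ = ⌊449/32⌋ − ⌊426/32⌋ = 14 − 13 = 1
n=19: ⌊(20·23+12)/32⌋ − ⌊(19·23+12)/32⌋ = ⌊472/32⌋ − ⌊449/32⌋ = 14 − 14 = 0
n=20: ⌊(21·23+12)/32⌋ − ⌊(20·23+12)/32⌋ = ⌊495/32⌋ − ⌊472/32⌋ = 15 − 14 = 1
n=21: ⌊(22·23+12)/32⌋ − ⌊(21·23+12)/32⌋ = ⌊518/32⌋ − ⌊495/32⌋ = 16 − 15 = 1
n=22: ⌊(23·23+12)/32⌋ − ⌊(22·23+12)/32⌋ = ⌊541/32⌋ − ⌊518/32⌋ = 16 − 16 = 0
n=23: ⌊(24·23+12)/32⌋ − ⌊(23·23+12)/32⌋ = ⌊564/32⌋ − ⌊541/32⌋ = 17 − 16 = 1
n=24: ⌊(25·23+12)/32⌋ − ⌊(24·23+12)/32⌋ = ⌊587/32⌋ − ⌊564/32⌋ = 18 − 17 = 1
n=25: ⌊(26·23+12)/32⌋ − ⌊(25·23+12)/32⌋ = ⌊610/32⌋ − ⌊587/32⌋ = 19 − 18 = 1
n=26: ⌊(27·23+12)/32⌋ − ⌊(26·23+12)/32⌋ = ⌊633/32⌋ − ⌊610/32⌋ = 19 − 19 = 0
n=27: ⌊(28·23+12)/32⌋ − ⌊(27·23+12)/32⌋ = ⌊656/32⌋ − ⌊633/32⌋ = 20 − 19 = 1
n=28: ⌊(29·23+12)/32⌋ − ⌊(28·23+12)/32⌋ = ⌊679/32⌋ − ⌊656/32⌋ = 21 − 20 = 1
n=29: ⌊(30·23+12)/32⌋ − ⌊(29·23+12)/32⌋ = ⌊702/32⌋ − ⌊679/32⌋ = 21 − 21 = 0
n=30: ⌊(31·23+12)/32⌋ − ⌊(30·23+12)/32⌋ = ⌊725/32⌋ − ⌊702/32⌋ = 22 − 21 = 1
n=31: ⌊(32·23+12)/32⌋ − ⌊(31·23+12)/32⌋ = ⌊748/32⌋ − ⌊725/32⌋ = 23 − 22 = 1
n=32: ⌊(33·23+12)/32⌋ − ⌊(32·23+12)/32⌋ = ⌊771/32⌋ − ⌊748/32⌋ = 24 − 23 = 1
n=33: ⌊(34·23+12)/32⌋ − ⌊(33·23+12)/32⌋ = ⌊794/32⌋ − ⌊771/32⌋ = 24 − 24 = 0
n=34: ⌊(35·23+12)/32⌋ − ⌊(34·23+12)/32⌋ = ⌊817/32⌋ − ⌊794/32⌋ = 25 − 24 = 1
n=35: ⌊(36·23+12)/32⌋ − ⌊(35·23+12)/32⌋ = ⌊840/32⌋ − ⌊817/32⌋ = 26 − 25 = 1
n=36: ⌊(37·23+12)/32⌋ − ⌊(36·23+12)/32⌋ = ⌊863/32⌋ − ⌊840/32⌋ = 26 − 26 = 0
n=37: ⌊(38·23+12)/32⌋ − ⌊(37·23+12)/32⌋ = ⌊886/32⌋ − ⌊863/32⌋ = 27 − 26 = 1
n=38: ⌊(39·23+12)/32⌋ − ⌊(38·23+12)/32⌋ = ⌊909/32⌋ − ⌊886/32⌋ = 28 − 27 = 1
n=39: ⌊(40·23+12)/32⌋ − ⌊(39·23+12)/32⌋ = ⌊932/32⌋ − ⌊909/32⌋ = 29 − 28 = 1
n=40: ⌊(41·23+12)/32⌋ − ⌊(40·23+12)/32⌋ = ⌊955/32⌋ − ⌊932/32⌋ = 29 − 29 = 0
n=41: ⌊(42·23+12)/32⌋ − ⌊(41·23+12)/32⌋ = ⌊978/32⌋ − ⌊955/32⌋ = 30 − 29 = 1
n=42: ⌊(43·23+12)/32⌋ − ⌊(42·23+12)/32⌋ = ⌊1001/32⌋ − ⌊978/32⌋ = 31 − 30 = 1
n=43: ⌊(44·23+12)/32⌋ − ⌊(43·23+12)/32⌋ = ⌊1024/32⌋ − ⌊1001/32⌋ = 32 − 31 = 1
n=44: ⌊(45·23+12)/32⌋ − ⌊(44·23+12)/32⌋ = ⌊1047/32⌋ − ⌊1024/32⌋ = 32 − 32 = 0
n=45: ⌊(46·23+12)/32⌋ − ⌊(45·23+12)/32⌋ = ⌊1070/32⌋ − ⌊1047/32⌋ = 33 − 32 = 1
n=46: ⌊(47·23+12)/32⌋ − ⌊(46·23+12)/32⌋ = ⌊1093/32⌋ − ⌊1070/32⌋ = 34 − 33 = 1
n=47: ⌊(48·23+12)/32⌋ − ⌊(47·23+12)/32⌋ = ⌊1116/32⌋ − ⌊1093/32⌋ = 34 − 34 = 0
n=48: ⌊(49·23+12)/32⌋ − ⌊(48·23+12)/32⌋ = ⌊1139/32⌋ − ⌊1116/32⌋ = 35 − 34 = 1
n=49: ⌊(50·23+12)/32⌋ − ⌊(49·23+12)/32⌋ = ⌊1162/32⌋ − ⌊1139/32⌋ = 36 − 35 = 1
n=50: ⌊(51·23+12)/32⌋ − ⌊(50·23+12)/32⌋ = ⌊1185/32⌋ − ⌊1162/32⌋ = 37 − 36 = 1
n=51: ⌊(52·23+12)/32⌋ − ⌊(51·23+12)/32⌋ = ⌊1208/32⌋ − ⌊1185/32⌋ = 37 − 37 = 0
n=52: ⌊(53·23+12)/32⌋ − ⌊(52·23+12)/32⌋ = ⌊1231/32⌋ − ⌊1208/32⌋ = 38 − 37 = 1
n=53: ⌊(54·23+12)/32⌋ − ⌊(53·23+12)/32⌋ = ⌊1254/32⌋ − ⌊1231/32⌋ = 39 − 38 = 1
n=54: ⌊(55·23+12)/32⌋ − ⌊(54·23+12)/32⌋ = ⌊1277/32⌋ − ⌊1254/32⌋ = 39 − 39 = 0
n=55: ⌊(56·23+12)/32⌋ − ⌊(55·23+12)/32⌋ = ⌊1300/32⌋ − ⌊1277/32⌋ = 40 − 39 = 1
n=56: ⌊(57·23+12)/32⌋ − ⌊(56·23+12)/32⌋ = ⌊1323/32⌋ − ⌊1300/32⌋ = 41 − 40 = 1
n=57: ⌊(58·23+12)/32⌋ − ⌊(57·23+12)/32⌋ = ⌊1346/32⌋ − ⌊1323/32⌋ = 42 − 41 = 1
n=58: ⌊(59·23+12)/32⌋ − ⌊(58·23+12)/32⌋ = ⌊1369/32⌋ − ⌊1346/32⌋ = 42 − 42 = 0
n=59: ⌊(60·23+12)/32⌋ − ⌊(59·23+12)/32⌋ = ⌊1392/32⌋ − ⌊1369/32⌋ = 43 − 42 = 1
n=60: ⌊(61·23+12)/32⌋ − ⌊(60·23+12)/32⌋ = ⌊1415/32⌋ − ⌊1392/32⌋ = 44 − 43 = 1
n=61: ⌊(62·23+12)/32⌋ − ⌊(61·23+12)/32⌋ = ⌊1438/32⌋ − ⌊1415/32⌋ = 44 − 44 = 0
n=62: ⌊(63·23+12)/32⌋ − ⌊(62·23+12)/32⌋ = ⌊1461/32⌋ − ⌊1438/32⌋ = 45 − 44 = 1
n=63: ⌊(64·23+12)/32⌋ − ⌊(63·23+12)/32⌋ = ⌊1484/32⌋ − ⌊1461/32⌋ = 46 − 45 = 1
n=64: ⌊(65·23+12)/32⌋ − ⌊(64·23+12)/32⌋ = ⌊1507/32⌋ − ⌊1484/32⌋ = 47 − 46 = 1
n=65: ⌊(66·23+12)/32⌋ − ⌊(65·23+12)/32⌋ = ⌊1530/32⌋ − ⌊1507/32⌋ = 47 − 47 = 0
n=66: ⌊(67·23+12)/32⌋ − ⌊(66·23+12)/32⌋ = ⌊1553/32⌋ − ⌊1530/32⌋ = 48 − 47 = 1
n=67: ⌊(68·23+12)/32⌋ − ⌊(67·23+12)/32⌋ = ⌊1576/32⌋ − ⌊1553/32⌋ = 49 − 48 = 1
n=68: ⌊(69·23+12)/32⌋ − ⌊(68·23+12)/32⌋ = ⌊1599/32⌋ − ⌊1576/32⌋ = 49 − 49 = 0
n=69: ⌊(70·23+12)/32⌋ − ⌊(69·23+12)/32⌋ = ⌊1622/32⌋ − ⌊1599/32⌋ = 50 − 49 = 1
n=70: ⌊(71·23+12)/32⌋ − ⌊(70·23+12)/32⌋ = ⌊1645/32⌋ − ⌊1622/32⌋ = 51 − 50 = 1
n=71: ⌊(72·23+12)/32⌋ − ⌊(71·23+12)/32⌋ = ⌊1668/32⌋ − ⌊1645/32⌋ = 52 − 51 = 1
n=72: ⌊(73·23+12)/32⌋ − ⌊(72·23+12)/32⌋ = ⌊1691/32⌋ − ⌊1668/32⌋ = 52 − 52 = 0
n=73: ⌊(74·23+12)/32⌋ − ⌊(73·23+12)/32⌋ = ⌊1714/32⌋ − ⌊1691/32⌋ = 53 − 52 = 1
n=74: ⌊(75·23+12)/32⌋ − ⌊(74·23+12)/32⌋ = ⌊1737/32⌋ − ⌊1714/32⌋ = 54 − 53 = 1
n=75: ⌊(76·23+12)/32⌋ − ⌊(75·23+12)/32⌋ = ⌊1760/32⌋ − ⌊1737/32⌋ = 55 − 54 = 1
n=76: ⌊(77·23+12)/32⌋ − ⌊(76·23+12)/32⌋ = ⌊1783/32⌋ − ⌊1760/32⌋ = 55 − 55 = 0
n=77: ⌊(78·23+12)/32⌋ − ⌊(77·23+12)/32⌋ = ⌊1806/32⌋ − ⌊1783/32⌋ = 56 − 55 = 1
n=78: ⌊(79·23+12)/32⌋ − ⌊(78·23+12)/32⌋ = ⌊1829/32⌋ − ⌊1806/32⌋ = 57 − 56 = 1
n=79: ⌊(80·23+12)/32⌋ − ⌊(79·23+12)/32⌋ = ⌊1852/32⌋ − ⌊1829/32⌋ = 57 − 57 = 0
n=80: ⌊(81·23+12)/32⌋ − ⌊(80·23+12)/32⌋ = ⌊1875/32⌋ − ⌊1852/32⌋ = 58 − 57 = 1
n=81: ⌊(82·23+12)/32⌋ − ⌊(81·23+12)/32⌋ = ⌊1898/32⌋ − ⌊1875/32⌋ = 59 − 58 = 1
n=82: ⌊(83·23+12)/32⌋ − ⌊(82·23+12)/32⌋ = ⌊1921/32⌋ − ⌊1898/32⌋ = 60 − 59 = 1
n=83: ⌊(84·23+12)/32⌋ − ⌊(83·23+12)/32⌋ = ⌊1944/32⌋ − ⌊1921/32⌋ = 60 − 60 = 0
n=84: ⌊(85·23+12)/32⌋ − ⌊(84·23+12)/32⌋ = ⌊1967/32⌋ − ⌊1944/32⌋ = 61 − 60 = 1
n=85: ⌊(86·23+12)/32⌋ − ⌊(85·23+12)/32⌋ = ⌊1990/32⌋ − ⌊1967/32⌋ = 62 − 61 = 1
n=86: ⌊(87·23+12)/32⌋ − ⌊(86·23+12)/32⌋ = ⌊2013/32⌋ − ⌊1990/32⌋ = 62 − 62 = 0
n=87: ⌊(88·23+12)/32⌋ − ⌊(87·23+12)/32⌋ = ⌊2036/32⌋ − ⌊2013/32⌋ = 63 − 62 = 1
n=88: ⌊(89·23+12)/32⌋ − ⌊(88·23+12)/32⌋ = ⌊2059/32⌋ − ⌊2036/32⌋ = 64 − 63 = 1
n=89: ⌊(90·23+12)/32⌋ − ⌊(89·23+12)/32⌋ = ⌊2082/32⌋ − ⌊2059/32⌋ = 65 − 64 = 1
n=90: ⌊(91·23+12)/32⌋ − ⌊(90·23+12)/32⌋ = ⌊2105/32⌋ − ⌊2082/32⌋ = 65 − 65 = 0
n=91: ⌊(92·23+12)/32⌋ − ⌊(91·23+12)/32⌋ = ⌊2128/32⌋ − ⌊2105/32⌋ = 66 − 65 = 1
n=92: ⌊(93·23+12)/32⌋ − ⌊(92·23+12)/32⌋ = ⌊2151/32⌋ − ⌊2128/32⌋ = 67 − 66 = 1
n=93: ⌊(94·23+12)/32⌋ − ⌊(93·23+12)/32⌋ = ⌊2174/32⌋ − ⌊2151/32⌋ = 67 − 67 = 0
n=94: ⌊(95·23+12)/32⌋ − ⌊(94·23+12)/32⌋ = ⌊2197/32⌋ − ⌊2174/32⌋ = 68 − 67 = 1
n=95: ⌊(96·23+12)/32⌋ − ⌊(95·23+12)/32⌋ = ⌊2220/32⌋ − ⌊2197/32⌋ = 69 − 68 = 1
n=96: ⌊(97·23+12)/32⌋ − ⌊(96·23+12)/32⌋ = ⌊2243/32⌋ − ⌊2220/32⌋ = 70 − 69 = 1
n=97: ⌊(98·23+12)/32⌋ − ⌊(97·23+12)/32⌋ = ⌊2266/32⌋ − ⌊2243/32⌋ = 70 − 70 = 0

10110111011101101110110111011011101101110111011011101101110110111011011101110110111011011101101110


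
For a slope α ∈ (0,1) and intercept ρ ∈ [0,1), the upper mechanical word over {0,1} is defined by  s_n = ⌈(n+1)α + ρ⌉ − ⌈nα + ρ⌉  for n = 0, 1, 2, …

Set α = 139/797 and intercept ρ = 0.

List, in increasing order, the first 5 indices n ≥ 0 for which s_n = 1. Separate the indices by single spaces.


0 5 11 17 22

n=0: ⌈139/797⌉−⌈0/797⌉ = 1−0 = 1  ← one
n=1: ⌈278/797⌉−⌈139/797⌉ = 1−1 = 0
n=2: ⌈417/797⌉−⌈278/797⌉ = 1−1 = 0
n=3: ⌈556/797⌉−⌈417/797⌉ = 1−1 = 0
n=4: ⌈695/797⌉−⌈556/797⌉ = 1−1 = 0
n=5: ⌈834/797⌉−⌈695/797⌉ = 2−1 = 1  ← one
n=6: ⌈973/797⌉−⌈834/797⌉ = 2−2 = 0
n=7: ⌈1112/797⌉−⌈973/797⌉ = 2−2 = 0
n=8: ⌈1251/797⌉−⌈1112/797⌉ = 2−2 = 0
n=9: ⌈1390/797⌉−⌈1251/797⌉ = 2−2 = 0
n=10: ⌈1529/797⌉−⌈1390/797⌉ = 2−2 = 0
n=11: ⌈1668/797⌉−⌈1529/797⌉ = 3−2 = 1  ← one
n=12: ⌈1807/797⌉−⌈1668/797⌉ = 3−3 = 0
n=13: ⌈1946/797⌉−⌈1807/797⌉ = 3−3 = 0
n=14: ⌈2085/797⌉−⌈1946/797⌉ = 3−3 = 0
n=15: ⌈2224/797⌉−⌈2085/797⌉ = 3−3 = 0
n=16: ⌈2363/797⌉−⌈2224/797⌉ = 3−3 = 0
n=17: ⌈2502/797⌉−⌈2363/797⌉ = 4−3 = 1  ← one
n=18: ⌈2641/797⌉−⌈2502/797⌉ = 4−4 = 0
n=19: ⌈2780/797⌉−⌈2641/797⌉ = 4−4 = 0
n=20: ⌈2919/797⌉−⌈2780/797⌉ = 4−4 = 0
n=21: ⌈3058/797⌉−⌈2919/797⌉ = 4−4 = 0
n=22: ⌈3197/797⌉−⌈3058/797⌉ = 5−4 = 1  ← one
positions of the first 5 ones: 0 5 11 17 22


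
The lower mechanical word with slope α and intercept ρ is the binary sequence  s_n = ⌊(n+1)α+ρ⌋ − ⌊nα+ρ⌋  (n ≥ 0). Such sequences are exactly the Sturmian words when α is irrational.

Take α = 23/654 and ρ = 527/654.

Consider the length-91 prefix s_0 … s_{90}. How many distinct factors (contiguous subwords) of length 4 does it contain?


5

t_n = ⌊(n·23+527)/654⌋ for n = 0 … 91:
  n=0…9: ⌊527/654⌋=0 ⌊550/654⌋=0 ⌊573/654⌋=0 ⌊596/654⌋=0 ⌊619/654⌋=0 ⌊642/654⌋=0 ⌊665/654⌋=1 ⌊688/654⌋=1 ⌊711/654⌋=1 ⌊734/654⌋=1
  n=10…19: ⌊757/654⌋=1 ⌊780/654⌋=1 ⌊803/654⌋=1 ⌊826/654⌋=1 ⌊849/654⌋=1 ⌊872/654⌋=1 ⌊895/654⌋=1 ⌊918/654⌋=1 ⌊941/654⌋=1 ⌊964/654⌋=1
  n=20…29: ⌊987/654⌋=1 ⌊1010/654⌋=1 ⌊1033/654⌋=1 ⌊1056/654⌋=1 ⌊1079/654⌋=1 ⌊1102/654⌋=1 ⌊1125/654⌋=1 ⌊1148/654⌋=1 ⌊1171/654⌋=1 ⌊1194/654⌋=1
  n=30…39: ⌊1217/654⌋=1 ⌊1240/654⌋=1 ⌊1263/654⌋=1 ⌊1286/654⌋=1 ⌊1309/654⌋=2 ⌊1332/654⌋=2 ⌊1355/654⌋=2 ⌊1378/654⌋=2 ⌊1401/654⌋=2 ⌊1424/654⌋=2
  n=40…49: ⌊1447/654⌋=2 ⌊1470/654⌋=2 ⌊1493/654⌋=2 ⌊1516/654⌋=2 ⌊1539/654⌋=2 ⌊1562/654⌋=2 ⌊1585/654⌋=2 ⌊1608/654⌋=2 ⌊1631/654⌋=2 ⌊1654/654⌋=2
  n=50…59: ⌊1677/654⌋=2 ⌊1700/654⌋=2 ⌊1723/654⌋=2 ⌊1746/654⌋=2 ⌊1769/654⌋=2 ⌊1792/654⌋=2 ⌊1815/654⌋=2 ⌊1838/654⌋=2 ⌊1861/654⌋=2 ⌊1884/654⌋=2
  n=60…69: ⌊1907/654⌋=2 ⌊1930/654⌋=2 ⌊1953/654⌋=2 ⌊1976/654⌋=3 ⌊1999/654⌋=3 ⌊2022/654⌋=3 ⌊2045/654⌋=3 ⌊2068/654⌋=3 ⌊2091/654⌋=3 ⌊2114/654⌋=3
  n=70…79: ⌊2137/654⌋=3 ⌊2160/654⌋=3 ⌊2183/654⌋=3 ⌊2206/654⌋=3 ⌊2229/654⌋=3 ⌊2252/654⌋=3 ⌊2275/654⌋=3 ⌊2298/654⌋=3 ⌊2321/654⌋=3 ⌊2344/654⌋=3
  n=80…89: ⌊2367/654⌋=3 ⌊2390/654⌋=3 ⌊2413/654⌋=3 ⌊2436/654⌋=3 ⌊2459/654⌋=3 ⌊2482/654⌋=3 ⌊2505/654⌋=3 ⌊2528/654⌋=3 ⌊2551/654⌋=3 ⌊2574/654⌋=3
  n=90…91: ⌊2597/654⌋=3 ⌊2620/654⌋=4
s_n = t_(n+1) − t_n for n = 0 … 90 gives
prefix = 0000010000000000000000000000000001000000000000000000000000000010000000000000000000000000001
slide a length-4 window over [0..3] … [87..90] (88 windows); first occurrence of each distinct factor:
  [  0..  3] 0000
  [  2..  5] 0001
  [  3..  6] 0010
  [  4..  7] 0100
  [  5..  8] 1000
  (the other 83 windows repeat one of these)
distinct factors: {0000, 0001, 0010, 0100, 1000}
count = 5  (Sturmian bound for length 4 is 5)


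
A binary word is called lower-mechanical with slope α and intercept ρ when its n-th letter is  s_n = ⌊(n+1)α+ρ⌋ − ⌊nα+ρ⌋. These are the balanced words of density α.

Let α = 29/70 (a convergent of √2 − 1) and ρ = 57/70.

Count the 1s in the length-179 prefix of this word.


74

#1s = Σ_{n=0}^{178} s_n = Σ_{n=0}^{178} (⌊(n+1)α+ρ⌋ − ⌊nα+ρ⌋)
the sum telescopes: every ⌊nα+ρ⌋ with 0 < n < 179 appears once with + and once with −, leaving ⌊179α+ρ⌋ − ⌊0·α+ρ⌋
179α + ρ = (179·29 + 57) / 70 = 5248/70
ρ = 57/70
⌊5248/70⌋ = 74,  ⌊57/70⌋ = 0
#1s = 74 − 0 = 74


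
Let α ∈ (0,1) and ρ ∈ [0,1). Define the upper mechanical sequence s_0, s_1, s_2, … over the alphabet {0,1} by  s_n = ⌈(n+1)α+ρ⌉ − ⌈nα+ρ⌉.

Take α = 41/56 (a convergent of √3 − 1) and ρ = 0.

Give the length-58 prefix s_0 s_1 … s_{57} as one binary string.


n=0: ⌈(1·41)/56⌉ − ⌈(0·41)/56⌉ = ⌈41/56⌉ − ⌈0/56⌉ = 1 − 0 = 1
n=1: ⌈(2·41)/56⌉ − ⌈(1·41)/56⌉ = ⌈82/56⌉ − ⌈41/56⌉ = 2 − 1 = 1
n=2: ⌈(3·41)/56⌉ − ⌈(2·41)/56⌉ = ⌈123/56⌉ − ⌈82/56⌉ = 3 − 2 = 1
n=3: ⌈(4·41)/56⌉ − ⌈(3·41)/56⌉ = ⌈164/56⌉ − ⌈123/56⌉ = 3 − 3 = 0
n=4: ⌈(5·41)/56⌉ − ⌈(4·41)/56⌉ = ⌈205/56⌉ − ⌈164/56⌉ = 4 − 3 = 1
n=5: ⌈(6·41)/56⌉ − ⌈(5·41)/56⌉ = ⌈246/56⌉ − ⌈205/56⌉ = 5 − 4 = 1
n=6: ⌈(7·41)/56⌉ − ⌈(6·41)/56⌉ = ⌈287/56⌉ − ⌈246/56⌉ = 6 − 5 = 1
n=7: ⌈(8·41)/56⌉ − ⌈(7·41)/56⌉ = ⌈328/56⌉ − ⌈287/56⌉ = 6 − 6 = 0
n=8: ⌈(9·41)/56⌉ − ⌈(8·41)/56⌉ = ⌈369/56⌉ − ⌈328/56⌉ = 7 − 6 = 1
n=9: ⌈(10·41)/56⌉ − ⌈(9·41)/56⌉ = ⌈410/56⌉ − ⌈369/56⌉ = 8 − 7 = 1
n=10: ⌈(11·41)/56⌉ − ⌈(10·41)/56⌉ = ⌈451/56⌉ − ⌈410/56⌉ = 9 − 8 = 1
n=11: ⌈(12·41)/56⌉ − ⌈(11·41)/56⌉ = ⌈492/56⌉ − ⌈451/56⌉ = 9 − 9 = 0
n=12: ⌈(13·41)/56⌉ − ⌈(12·41)/56⌉ = ⌈533/56⌉ − ⌈492/56⌉ = 10 − 9 = 1
n=13: ⌈(14·41)/56⌉ − ⌈(13·41)/56⌉ = ⌈574/56⌉ − ⌈533/56⌉ = 11 − 10 = 1
n=14: ⌈(15·41)/56⌉ − ⌈(14·41)/56⌉ = ⌈615/56⌉ − ⌈574/56⌉ = 11 − 11 = 0
n=15: ⌈(16·41)/56⌉ − ⌈(15·41)/56⌉ = ⌈656/56⌉ − ⌈615/56⌉ = 12 − 11 = 1
n=16: ⌈(17·41)/56⌉ − ⌈(16·41)/56⌉ = ⌈697/56⌉ − ⌈656/56⌉ = 13 − 12 = 1
n=17: ⌈(18·41)/56⌉ − ⌈(17·41)/56⌉ = ⌈738/56⌉ − ⌈697/56⌉ = 14 − 13 = 1
n=18: ⌈(19·41)/56⌉ − ⌈(18·41)/56⌉ = ⌈779/56⌉ − ⌈738/56⌉ = 14 − 14 = 0
n=19: ⌈(20·41)/56⌉ − ⌈(19·41)/56⌉ = ⌈820/56⌉ − ⌈779/56⌉ = 15 − 14 = 1
n=20: ⌈(21·41)/56⌉ − ⌈(20·41)/56⌉ = ⌈861/56⌉ − ⌈820/56⌉ = 16 − 15 = 1
n=21: ⌈(22·41)/56⌉ − ⌈(21·41)/56⌉ = ⌈902/56⌉ − ⌈861/56⌉ = 17 − 16 = 1
n=22: ⌈(23·41)/56⌉ − ⌈(22·41)/56⌉ = ⌈943/56⌉ − ⌈902/56⌉ = 17 − 17 = 0
n=23: ⌈(24·41)/56⌉ − ⌈(23·41)/56⌉ = ⌈984/56⌉ − ⌈943/56⌉ = 18 − 17 = 1
n=24: ⌈(25·41)/56⌉ − ⌈(24·41)/56⌉ = ⌈1025/56⌉ − ⌈984/56⌉ = 19 − 18 = 1
n=25: ⌈(26·41)/56⌉ − ⌈(25·41)/56⌉ = ⌈1066/56⌉ − ⌈1025/56⌉ = 20 − 19 = 1
n=26: ⌈(27·41)/56⌉ − ⌈(26·41)/56⌉ = ⌈1107/56⌉ − ⌈1066/56⌉ = 20 − 20 = 0
n=27: ⌈(28·41)/56⌉ − ⌈(27·41)/56⌉ = ⌈1148/56⌉ − ⌈1107/56⌉ = 21 − 20 = 1
n=28: ⌈(29·41)/56⌉ − ⌈(28·41)/56⌉ = ⌈1189/56⌉ − ⌈1148/56⌉ = 22 − 21 = 1
n=29: ⌈(30·41)/56⌉ − ⌈(29·41)/56⌉ = ⌈1230/56⌉ − ⌈1189/56⌉ = 22 − 22 = 0
n=30: ⌈(31·41)/56⌉ − ⌈(30·41)/56⌉ = ⌈1271/56⌉ − ⌈1230/56⌉ = 23 − 22 = 1
n=31: ⌈(32·41)/56⌉ − ⌈(31·41)/56⌉ = ⌈1312/56⌉ − ⌈1271/56⌉ = 24 − 23 = 1
n=32: ⌈(33·41)/56⌉ − ⌈(32·41)/56⌉ = ⌈1353/56⌉ − ⌈1312/56⌉ = 25 − 24 = 1
n=33: ⌈(34·41)/56⌉ − ⌈(33·41)/56⌉ = ⌈1394/56⌉ − ⌈1353/56⌉ = 25 − 25 = 0
n=34: ⌈(35·41)/56⌉ − ⌈(34·41)/56⌉ = ⌈1435/56⌉ − ⌈1394/56⌉ = 26 − 25 = 1
n=35: ⌈(36·41)/56⌉ − ⌈(35·41)/56⌉ = ⌈1476/56⌉ − ⌈1435/56⌉ = 27 − 26 = 1
n=36: ⌈(37·41)/56⌉ − ⌈(36·41)/56⌉ = ⌈1517/56⌉ − ⌈1476/56⌉ = 28 − 27 = 1
n=37: ⌈(38·41)/56⌉ − ⌈(37·41)/56⌉ = ⌈1558/56⌉ − ⌈1517/56⌉ = 28 − 28 = 0
n=38: ⌈(39·41)/56⌉ − ⌈(38·41)/56⌉ = ⌈1599/56⌉ − ⌈1558/56⌉ = 29 − 28 = 1
n=39: ⌈(40·41)/56⌉ − ⌈(39·41)/56⌉ = ⌈1640/56⌉ − ⌈1599/56⌉ = 30 − 29 = 1
n=40: ⌈(41·41)/56⌉ − ⌈(40·41)/56⌉ = ⌈1681/56⌉ − ⌈1640/56⌉ = 31 − 30 = 1
n=41: ⌈(42·41)/56⌉ − ⌈(41·41)/56⌉ = ⌈1722/56⌉ − ⌈1681/56⌉ = 31 − 31 = 0
n=42: ⌈(43·41)/56⌉ − ⌈(42·41)/56⌉ = ⌈1763/56⌉ − ⌈1722/56⌉ = 32 − 31 = 1
n=43: ⌈(44·41)/56⌉ − ⌈(43·41)/56⌉ = ⌈1804/56⌉ − ⌈1763/56⌉ = 33 − 32 = 1
n=44: ⌈(45·41)/56⌉ − ⌈(44·41)/56⌉ = ⌈1845/56⌉ − ⌈1804/56⌉ = 33 − 33 = 0
n=45: ⌈(46·41)/56⌉ − ⌈(45·41)/56⌉ = ⌈1886/56⌉ − ⌈1845/56⌉ = 34 − 33 = 1
n=46: ⌈(47·41)/56⌉ − ⌈(46·41)/56⌉ = ⌈1927/56⌉ − ⌈1886/56⌉ = 35 − 34 = 1
n=47: ⌈(48·41)/56⌉ − ⌈(47·41)/56⌉ = ⌈1968/56⌉ − ⌈1927/56⌉ = 36 − 35 = 1
n=48: ⌈(49·41)/56⌉ − ⌈(48·41)/56⌉ = ⌈2009/56⌉ − ⌈1968/56⌉ = 36 − 36 = 0
n=49: ⌈(50·41)/56⌉ − ⌈(49·41)/56⌉ = ⌈2050/56⌉ − ⌈2009/56⌉ = 37 − 36 = 1
n=50: ⌈(51·41)/56⌉ − ⌈(50·41)/56⌉ = ⌈2091/56⌉ − ⌈2050/56⌉ = 38 − 37 = 1
n=51: ⌈(52·41)/56⌉ − ⌈(51·41)/56⌉ = ⌈2132/56⌉ − ⌈2091/56⌉ = 39 − 38 = 1
n=52: ⌈(53·41)/56⌉ − ⌈(52·41)/56⌉ = ⌈2173/56⌉ − ⌈2132/56⌉ = 39 − 39 = 0
n=53: ⌈(54·41)/56⌉ − ⌈(53·41)/56⌉ = ⌈2214/56⌉ − ⌈2173/56⌉ = 40 − 39 = 1
n=54: ⌈(55·41)/56⌉ − ⌈(54·41)/56⌉ = ⌈2255/56⌉ − ⌈2214/56⌉ = 41 − 40 = 1
n=55: ⌈(56·41)/56⌉ − ⌈(55·41)/56⌉ = ⌈2296/56⌉ − ⌈2255/56⌉ = 41 − 41 = 0
n=56: ⌈(57·41)/56⌉ − ⌈(56·41)/56⌉ = ⌈2337/56⌉ − ⌈2296/56⌉ = 42 − 41 = 1
n=57: ⌈(58·41)/56⌉ − ⌈(57·41)/56⌉ = ⌈2378/56⌉ − ⌈2337/56⌉ = 43 − 42 = 1

1110111011101101110111011101101110111011101101110111011011


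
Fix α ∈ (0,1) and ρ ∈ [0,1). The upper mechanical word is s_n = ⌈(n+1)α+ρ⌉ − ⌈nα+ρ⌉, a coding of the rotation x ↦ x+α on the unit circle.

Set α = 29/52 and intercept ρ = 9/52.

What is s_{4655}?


0

(n+1)α + ρ = (4656·29 + 9) / 52 = 135033/52
nα + ρ     = (4655·29 + 9) / 52 = 135004/52
⌈135033/52⌉ = 2597,  ⌈135004/52⌉ = 2597
s_{4655} = 2597 − 2597 = 0


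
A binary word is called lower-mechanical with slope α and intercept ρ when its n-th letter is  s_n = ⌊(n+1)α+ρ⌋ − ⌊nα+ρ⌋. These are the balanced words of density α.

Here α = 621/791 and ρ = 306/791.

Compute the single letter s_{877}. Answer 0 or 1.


1

(n+1)α + ρ = (878·621 + 306) / 791 = 545544/791
nα + ρ     = (877·621 + 306) / 791 = 544923/791
⌊545544/791⌋ = 689,  ⌊544923/791⌋ = 688
s_{877} = 689 − 688 = 1


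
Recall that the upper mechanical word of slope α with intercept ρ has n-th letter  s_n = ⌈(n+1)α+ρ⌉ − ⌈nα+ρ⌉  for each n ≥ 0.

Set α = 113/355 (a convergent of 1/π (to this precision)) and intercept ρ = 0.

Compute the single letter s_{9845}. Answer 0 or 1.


1

(n+1)α + ρ = (9846·113) / 355 = 1112598/355
nα + ρ     = (9845·113) / 355 = 1112485/355
⌈1112598/355⌉ = 3135,  ⌈1112485/355⌉ = 3134
s_{9845} = 3135 − 3134 = 1


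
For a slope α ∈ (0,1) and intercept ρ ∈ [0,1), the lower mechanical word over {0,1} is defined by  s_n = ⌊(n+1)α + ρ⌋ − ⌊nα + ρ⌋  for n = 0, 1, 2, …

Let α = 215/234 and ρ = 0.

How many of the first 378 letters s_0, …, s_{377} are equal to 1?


347

#1s = Σ_{n=0}^{377} s_n = Σ_{n=0}^{377} (⌊(n+1)α+ρ⌋ − ⌊nα+ρ⌋)
the sum telescopes: every ⌊nα+ρ⌋ with 0 < n < 378 appears once with + and once with −, leaving ⌊378α+ρ⌋ − ⌊0·α+ρ⌋
378α + ρ = (378·215) / 234 = 81270/234
ρ = 0/234
⌊81270/234⌋ = 347,  ⌊0/234⌋ = 0
#1s = 347 − 0 = 347


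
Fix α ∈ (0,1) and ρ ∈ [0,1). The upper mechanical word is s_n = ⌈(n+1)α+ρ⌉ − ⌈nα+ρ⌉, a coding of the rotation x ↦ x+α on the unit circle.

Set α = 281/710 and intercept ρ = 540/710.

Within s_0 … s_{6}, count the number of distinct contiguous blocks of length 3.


t_n = ⌈(n·281+540)/710⌉ for n = 0 … 7:
  n=0…7: ⌈540/710⌉=1 ⌈821/710⌉=2 ⌈1102/710⌉=2 ⌈1383/710⌉=2 ⌈1664/710⌉=3 ⌈1945/710⌉=3 ⌈2226/710⌉=4 ⌈2507/710⌉=4
s_n = t_(n+1) − t_n for n = 0 … 6 gives
prefix = 1001010
slide a length-3 window over [0..2] … [4..6] (5 windows); first occurrence of each distinct factor:
  [  0..  2] 100
  [  1..  3] 001
  [  2..  4] 010
  [  3..  5] 101
  (the other 1 window repeats one of these)
distinct factors: {001, 010, 100, 101}
count = 4  (Sturmian bound for length 3 is 4)

4


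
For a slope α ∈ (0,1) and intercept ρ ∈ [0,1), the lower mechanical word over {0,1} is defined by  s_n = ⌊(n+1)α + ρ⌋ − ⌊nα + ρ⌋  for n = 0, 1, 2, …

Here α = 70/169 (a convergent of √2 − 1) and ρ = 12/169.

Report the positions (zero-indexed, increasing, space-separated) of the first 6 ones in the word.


n=0: ⌊82/169⌋−⌊12/169⌋ = 0−0 = 0
n=1: ⌊152/169⌋−⌊82/169⌋ = 0−0 = 0
n=2: ⌊222/169⌋−⌊152/169⌋ = 1−0 = 1  ← one
n=3: ⌊292/169⌋−⌊222/169⌋ = 1−1 = 0
n=4: ⌊362/169⌋−⌊292/169⌋ = 2−1 = 1  ← one
n=5: ⌊432/169⌋−⌊362/169⌋ = 2−2 = 0
n=6: ⌊502/169⌋−⌊432/169⌋ = 2−2 = 0
n=7: ⌊572/169⌋−⌊502/169⌋ = 3−2 = 1  ← one
n=8: ⌊642/169⌋−⌊572/169⌋ = 3−3 = 0
n=9: ⌊712/169⌋−⌊642/169⌋ = 4−3 = 1  ← one
n=10: ⌊782/169⌋−⌊712/169⌋ = 4−4 = 0
n=11: ⌊852/169⌋−⌊782/169⌋ = 5−4 = 1  ← one
n=12: ⌊922/169⌋−⌊852/169⌋ = 5−5 = 0
n=13: ⌊992/169⌋−⌊922/169⌋ = 5−5 = 0
n=14: ⌊1062/169⌋−⌊992/169⌋ = 6−5 = 1  ← one
positions of the first 6 ones: 2 4 7 9 11 14

2 4 7 9 11 14


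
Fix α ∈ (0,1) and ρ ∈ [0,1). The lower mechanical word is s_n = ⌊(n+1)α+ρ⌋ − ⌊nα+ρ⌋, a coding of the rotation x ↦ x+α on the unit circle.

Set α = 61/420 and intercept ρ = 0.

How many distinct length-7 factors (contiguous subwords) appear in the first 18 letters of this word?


t_n = ⌊(n·61)/420⌋ for n = 0 … 18:
  n=0…9: ⌊0/420⌋=0 ⌊61/420⌋=0 ⌊122/420⌋=0 ⌊183/420⌋=0 ⌊244/420⌋=0 ⌊305/420⌋=0 ⌊366/420⌋=0 ⌊427/420⌋=1 ⌊488/420⌋=1 ⌊549/420⌋=1
  n=10…18: ⌊610/420⌋=1 ⌊671/420⌋=1 ⌊732/420⌋=1 ⌊793/420⌋=1 ⌊854/420⌋=2 ⌊915/420⌋=2 ⌊976/420⌋=2 ⌊1037/420⌋=2 ⌊1098/420⌋=2
s_n = t_(n+1) − t_n for n = 0 … 17 gives
prefix = 000000100000010000
slide a length-7 window over [0..6] … [11..17] (12 windows); first occurrence of each distinct factor:
  [  0..  6] 0000001
  [  1..  7] 0000010
  [  2..  8] 0000100
  [  3..  9] 0001000
  [  4.. 10] 0010000
  [  5.. 11] 0100000
  [  6.. 12] 1000000
  (the other 5 windows repeat one of these)
distinct factors: {0000001, 0000010, 0000100, 0001000, 0010000, 0100000, 1000000}
count = 7  (Sturmian bound for length 7 is 8)

7


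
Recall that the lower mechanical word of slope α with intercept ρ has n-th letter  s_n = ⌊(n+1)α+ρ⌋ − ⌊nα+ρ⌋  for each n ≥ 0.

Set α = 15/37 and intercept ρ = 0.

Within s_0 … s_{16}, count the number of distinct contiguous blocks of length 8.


5

t_n = ⌊(n·15)/37⌋ for n = 0 … 17:
  n=0…9: ⌊0/37⌋=0 ⌊15/37⌋=0 ⌊30/37⌋=0 ⌊45/37⌋=1 ⌊60/37⌋=1 ⌊75/37⌋=2 ⌊90/37⌋=2 ⌊105/37⌋=2 ⌊120/37⌋=3 ⌊135/37⌋=3
  n=10…17: ⌊150/37⌋=4 ⌊165/37⌋=4 ⌊180/37⌋=4 ⌊195/37⌋=5 ⌊210/37⌋=5 ⌊225/37⌋=6 ⌊240/37⌋=6 ⌊255/37⌋=6
s_n = t_(n+1) − t_n for n = 0 … 16 gives
prefix = 00101001010010100
slide a length-8 window over [0..7] … [9..16] (10 windows); first occurrence of each distinct factor:
  [  0..  7] 00101001
  [  1..  8] 01010010
  [  2..  9] 10100101
  [  3.. 10] 01001010
  [  4.. 11] 10010100
  (the other 5 windows repeat one of these)
distinct factors: {00101001, 01001010, 01010010, 10010100, 10100101}
count = 5  (Sturmian bound for length 8 is 9)


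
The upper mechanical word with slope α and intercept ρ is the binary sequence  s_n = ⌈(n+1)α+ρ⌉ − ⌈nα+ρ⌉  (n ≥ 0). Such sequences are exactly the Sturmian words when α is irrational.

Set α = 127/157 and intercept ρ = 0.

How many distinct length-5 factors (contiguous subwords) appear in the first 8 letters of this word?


4

t_n = ⌈(n·127)/157⌉ for n = 0 … 8:
  n=0…8: ⌈0/157⌉=0 ⌈127/157⌉=1 ⌈254/157⌉=2 ⌈381/157⌉=3 ⌈508/157⌉=4 ⌈635/157⌉=5 ⌈762/157⌉=5 ⌈889/157⌉=6 ⌈1016/157⌉=7
s_n = t_(n+1) − t_n for n = 0 … 7 gives
prefix = 11111011
slide a length-5 window over [0..4] … [3..7] (4 windows); first occurrence of each distinct factor:
  [  0..  4] 11111
  [  1..  5] 11110
  [  2..  6] 11101
  [  3..  7] 11011
distinct factors: {11011, 11101, 11110, 11111}
count = 4  (Sturmian bound for length 5 is 6)


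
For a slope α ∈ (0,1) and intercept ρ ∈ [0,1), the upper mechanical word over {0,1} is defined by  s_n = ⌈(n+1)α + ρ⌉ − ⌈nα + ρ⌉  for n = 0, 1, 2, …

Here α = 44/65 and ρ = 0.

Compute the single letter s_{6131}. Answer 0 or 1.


0

(n+1)α + ρ = (6132·44) / 65 = 269808/65
nα + ρ     = (6131·44) / 65 = 269764/65
⌈269808/65⌉ = 4151,  ⌈269764/65⌉ = 4151
s_{6131} = 4151 − 4151 = 0


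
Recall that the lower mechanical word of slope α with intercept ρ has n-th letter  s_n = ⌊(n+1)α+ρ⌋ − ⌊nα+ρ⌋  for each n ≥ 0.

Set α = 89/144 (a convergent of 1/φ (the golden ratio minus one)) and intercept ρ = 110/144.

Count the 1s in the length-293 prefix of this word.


181

#1s = Σ_{n=0}^{292} s_n = Σ_{n=0}^{292} (⌊(n+1)α+ρ⌋ − ⌊nα+ρ⌋)
the sum telescopes: every ⌊nα+ρ⌋ with 0 < n < 293 appears once with + and once with −, leaving ⌊293α+ρ⌋ − ⌊0·α+ρ⌋
293α + ρ = (293·89 + 110) / 144 = 26187/144
ρ = 110/144
⌊26187/144⌋ = 181,  ⌊110/144⌋ = 0
#1s = 181 − 0 = 181


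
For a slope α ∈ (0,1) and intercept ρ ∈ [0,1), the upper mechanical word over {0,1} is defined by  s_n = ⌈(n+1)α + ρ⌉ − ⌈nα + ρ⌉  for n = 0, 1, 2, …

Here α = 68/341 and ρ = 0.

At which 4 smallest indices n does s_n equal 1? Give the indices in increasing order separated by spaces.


n=0: ⌈68/341⌉−⌈0/341⌉ = 1−0 = 1  ← one
n=1: ⌈136/341⌉−⌈68/341⌉ = 1−1 = 0
n=2: ⌈204/341⌉−⌈136/341⌉ = 1−1 = 0
n=3: ⌈272/341⌉−⌈204/341⌉ = 1−1 = 0
n=4: ⌈340/341⌉−⌈272/341⌉ = 1−1 = 0
n=5: ⌈408/341⌉−⌈340/341⌉ = 2−1 = 1  ← one
n=6: ⌈476/341⌉−⌈408/341⌉ = 2−2 = 0
n=7: ⌈544/341⌉−⌈476/341⌉ = 2−2 = 0
n=8: ⌈612/341⌉−⌈544/341⌉ = 2−2 = 0
n=9: ⌈680/341⌉−⌈612/341⌉ = 2−2 = 0
n=10: ⌈748/341⌉−⌈680/341⌉ = 3−2 = 1  ← one
n=11: ⌈816/341⌉−⌈748/341⌉ = 3−3 = 0
n=12: ⌈884/341⌉−⌈816/341⌉ = 3−3 = 0
n=13: ⌈952/341⌉−⌈884/341⌉ = 3−3 = 0
n=14: ⌈1020/341⌉−⌈952/341⌉ = 3−3 = 0
n=15: ⌈1088/341⌉−⌈1020/341⌉ = 4−3 = 1  ← one
positions of the first 4 ones: 0 5 10 15

0 5 10 15


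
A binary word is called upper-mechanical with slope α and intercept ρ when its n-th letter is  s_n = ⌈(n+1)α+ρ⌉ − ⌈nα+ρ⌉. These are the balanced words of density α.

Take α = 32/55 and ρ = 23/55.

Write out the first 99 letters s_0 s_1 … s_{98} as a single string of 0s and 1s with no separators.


n=0: ⌈(1·32+23)/55⌉ − ⌈(0·32+23)/55⌉ = ⌈55/55⌉ − ⌈23/55⌉ = 1 − 1 = 0
n=1: ⌈(2·32+23)/55⌉ − ⌈(1·32+23)/55⌉ = ⌈87/55⌉ − ⌈55/55⌉ = 2 − 1 = 1
n=2: ⌈(3·32+23)/55⌉ − ⌈(2·32+23)/55⌉ = ⌈119/55⌉ − ⌈87/55⌉ = 3 − 2 = 1
n=3: ⌈(4·32+23)/55⌉ − ⌈(3·32+23)/55⌉ = ⌈151/55⌉ − ⌈119/55⌉ = 3 − 3 = 0
n=4: ⌈(5·32+23)/55⌉ − ⌈(4·32+23)/55⌉ = ⌈183/55⌉ − ⌈151/55⌉ = 4 − 3 = 1
n=5: ⌈(6·32+23)/55⌉ − ⌈(5·32+23)/55⌉ = ⌈215/55⌉ − ⌈183/55⌉ = 4 − 4 = 0
n=6: ⌈(7·32+23)/55⌉ − ⌈(6·32+23)/55⌉ = ⌈247/55⌉ − ⌈215/55⌉ = 5 − 4 = 1
n=7: ⌈(8·32+23)/55⌉ − ⌈(7·32+23)/55⌉ = ⌈279/55⌉ − ⌈247/55⌉ = 6 − 5 = 1
n=8: ⌈(9·32+23)/55⌉ − ⌈(8·32+23)/55⌉ = ⌈311/55⌉ − ⌈279/55⌉ = 6 − 6 = 0
n=9: ⌈(10·32+23)/55⌉ − ⌈(9·32+23)/55⌉ = ⌈343/55⌉ − ⌈311/55⌉ = 7 − 6 = 1
n=10: ⌈(11·32+23)/55⌉ − ⌈(10·32+23)/55⌉ = ⌈375/55⌉ − ⌈343/55⌉ = 7 − 7 = 0
n=11: ⌈(12·32+23)/55⌉ − ⌈(11·32+23)/55⌉ = ⌈407/55⌉ − ⌈375/55⌉ = 8 − 7 = 1
n=12: ⌈(13·32+23)/55⌉ − ⌈(12·32+23)/55⌉ = ⌈439/55⌉ − ⌈407/55⌉ = 8 − 8 = 0
n=13: ⌈(14·32+23)/55⌉ − ⌈(13·32+23)/55⌉ = ⌈471/55⌉ − ⌈439/55⌉ = 9 − 8 = 1
n=14: ⌈(15·32+23)/55⌉ − ⌈(14·32+23)/55⌉ = ⌈503/55⌉ − ⌈471/55⌉ = 10 − 9 = 1
n=15: ⌈(16·32+23)/55⌉ − ⌈(15·32+23)/55⌉ = ⌈535/55⌉ − ⌈503/55⌉ = 10 − 10 = 0
n=16: ⌈(17·32+23)/55⌉ − ⌈(16·32+23)/55⌉ = ⌈567/55⌉ − ⌈535/55⌉ = 11 − 10 = 1
n=17: ⌈(18·32+23)/55⌉ − ⌈(17·32+23)/55⌉ = ⌈599/55⌉ − ⌈567/55⌉ = 11 − 11 = 0
n=18: ⌈(19·32+23)/55⌉ − ⌈(18·32+23)/55⌉ = ⌈631/55⌉ − ⌈599/55⌉ = 12 − 11 = 1
n=19: ⌈(20·32+23)/55⌉ − ⌈(19·32+23)/55⌉ = ⌈663/55⌉ − ⌈631/55⌉ = 13 − 12 = 1
n=20: ⌈(21·32+23)/55⌉ − ⌈(20·32+23)/55⌉ = ⌈695/55⌉ − ⌈663/55⌉ = 13 − 13 = 0
n=21: ⌈(22·32+23)/55⌉ − ⌈(21·32+23)/55⌉ = ⌈727/55⌉ − ⌈695/55⌉ = 14 − 13 = 1
n=22: ⌈(23·32+23)/55⌉ − ⌈(22·32+23)/55⌉ = ⌈759/55⌉ − ⌈727/55⌉ = 14 − 14 = 0
n=23: ⌈(24·32+23)/55⌉ − ⌈(23·32+23)/55⌉ = ⌈791/55⌉ − ⌈759/55⌉ = 15 − 14 = 1
n=24: ⌈(25·32+23)/55⌉ − ⌈(24·32+23)/55⌉ = ⌈823/55⌉ − ⌈791/55⌉ = 15 − 15 = 0
n=25: ⌈(26·32+23)/55⌉ − ⌈(25·32+23)/55⌉ = ⌈855/55⌉ − ⌈823/55⌉ = 16 − 15 = 1
n=26: ⌈(27·32+23)/55⌉ − ⌈(26·32+23)/55⌉ = ⌈887/55⌉ − ⌈855/55⌉ = 17 − 16 = 1
n=27: ⌈(28·32+23)/55⌉ − ⌈(27·32+23)/55⌉ = ⌈919/55⌉ − ⌈887/55⌉ = 17 − 17 = 0
n=28: ⌈(29·32+23)/55⌉ − ⌈(28·32+23)/55⌉ = ⌈951/55⌉ − ⌈919/55⌉ = 18 − 17 = 1
n=29: ⌈(30·32+23)/55⌉ − ⌈(29·32+23)/55⌉ = ⌈983/55⌉ − ⌈951/55⌉ = 18 − 18 = 0
n=30: ⌈(31·32+23)/55⌉ − ⌈(30·32+23)/55⌉ = ⌈1015/55⌉ − ⌈983/55⌉ = 19 − 18 = 1
n=31: ⌈(32·32+23)/55⌉ − ⌈(31·32+23)/55⌉ = ⌈1047/55⌉ − ⌈1015/55⌉ = 20 − 19 = 1
n=32: ⌈(33·32+23)/55⌉ − ⌈(32·32+23)/55⌉ = ⌈1079/55⌉ − ⌈1047/55⌉ = 20 − 20 = 0
n=33: ⌈(34·32+23)/55⌉ − ⌈(33·32+23)/55⌉ = ⌈1111/55⌉ − ⌈1079/55⌉ = 21 − 20 = 1
n=34: ⌈(35·32+23)/55⌉ − ⌈(34·32+23)/55⌉ = ⌈1143/55⌉ − ⌈1111/55⌉ = 21 − 21 = 0
n=35: ⌈(36·32+23)/55⌉ − ⌈(35·32+23)/55⌉ = ⌈1175/55⌉ − ⌈1143/55⌉ = 22 − 21 = 1
n=36: ⌈(37·32+23)/55⌉ − ⌈(36·32+23)/55⌉ = ⌈1207/55⌉ − ⌈1175/55⌉ = 22 − 22 = 0
n=37: ⌈(38·32+23)/55⌉ − ⌈(37·32+23)/55⌉ = ⌈1239/55⌉ − ⌈1207/55⌉ = 23 − 22 = 1
n=38: ⌈(39·32+23)/55⌉ − ⌈(38·32+23)/55⌉ = ⌈1271/55⌉ − ⌈1239/55⌉ = 24 − 23 = 1
n=39: ⌈(40·32+23)/55⌉ − ⌈(39·32+23)/55⌉ = ⌈1303/55⌉ − ⌈1271/55⌉ = 24 − 24 = 0
n=40: ⌈(41·32+23)/55⌉ − ⌈(40·32+23)/55⌉ = ⌈1335/55⌉ − ⌈1303/55⌉ = 25 − 24 = 1
n=41: ⌈(42·32+23)/55⌉ − ⌈(41·32+23)/55⌉ = ⌈1367/55⌉ − ⌈1335/55⌉ = 25 − 25 = 0
n=42: ⌈(43·32+23)/55⌉ − ⌈(42·32+23)/55⌉ = ⌈1399/55⌉ − ⌈1367/55⌉ = 26 − 25 = 1
n=43: ⌈(44·32+23)/55⌉ − ⌈(43·32+23)/55⌉ = ⌈1431/55⌉ − ⌈1399/55⌉ = 27 − 26 = 1
n=44: ⌈(45·32+23)/55⌉ − ⌈(44·32+23)/55⌉ = ⌈1463/55⌉ − ⌈1431/55⌉ = 27 − 27 = 0
n=45: ⌈(46·32+23)/55⌉ − ⌈(45·32+23)/55⌉ = ⌈1495/55⌉ − ⌈1463/55⌉ = 28 − 27 = 1
n=46: ⌈(47·32+23)/55⌉ − ⌈(46·32+23)/55⌉ = ⌈1527/55⌉ − ⌈1495/55⌉ = 28 − 28 = 0
n=47: ⌈(48·32+23)/55⌉ − ⌈(47·32+23)/55⌉ = ⌈1559/55⌉ − ⌈1527/55⌉ = 29 − 28 = 1
n=48: ⌈(49·32+23)/55⌉ − ⌈(48·32+23)/55⌉ = ⌈1591/55⌉ − ⌈1559/55⌉ = 29 − 29 = 0
n=49: ⌈(50·32+23)/55⌉ − ⌈(49·32+23)/55⌉ = ⌈1623/55⌉ − ⌈1591/55⌉ = 30 − 29 = 1
n=50: ⌈(51·32+23)/55⌉ − ⌈(50·32+23)/55⌉ = ⌈1655/55⌉ − ⌈1623/55⌉ = 31 − 30 = 1
n=51: ⌈(52·32+23)/55⌉ − ⌈(51·32+23)/55⌉ = ⌈1687/55⌉ − ⌈1655/55⌉ = 31 − 31 = 0
n=52: ⌈(53·32+23)/55⌉ − ⌈(52·32+23)/55⌉ = ⌈1719/55⌉ − ⌈1687/55⌉ = 32 − 31 = 1
n=53: ⌈(54·32+23)/55⌉ − ⌈(53·32+23)/55⌉ = ⌈1751/55⌉ − ⌈1719/55⌉ = 32 − 32 = 0
n=54: ⌈(55·32+23)/55⌉ − ⌈(54·32+23)/55⌉ = ⌈1783/55⌉ − ⌈1751/55⌉ = 33 − 32 = 1
n=55: ⌈(56·32+23)/55⌉ − ⌈(55·32+23)/55⌉ = ⌈1815/55⌉ − ⌈1783/55⌉ = 33 − 33 = 0
n=56: ⌈(57·32+23)/55⌉ − ⌈(56·32+23)/55⌉ = ⌈1847/55⌉ − ⌈1815/55⌉ = 34 − 33 = 1
n=57: ⌈(58·32+23)/55⌉ − ⌈(57·32+23)/55⌉ = ⌈1879/55⌉ − ⌈1847/55⌉ = 35 − 34 = 1
n=58: ⌈(59·32+23)/55⌉ − ⌈(58·32+23)/55⌉ = ⌈1911/55⌉ − ⌈1879/55⌉ = 35 − 35 = 0
n=59: ⌈(60·32+23)/55⌉ − ⌈(59·32+23)/55⌉ = ⌈1943/55⌉ − ⌈1911/55⌉ = 36 − 35 = 1
n=60: ⌈(61·32+23)/55⌉ − ⌈(60·32+23)/55⌉ = ⌈1975/55⌉ − ⌈1943/55⌉ = 36 − 36 = 0
n=61: ⌈(62·32+23)/55⌉ − ⌈(61·32+23)/55⌉ = ⌈2007/55⌉ − ⌈1975/55⌉ = 37 − 36 = 1
n=62: ⌈(63·32+23)/55⌉ − ⌈(62·32+23)/55⌉ = ⌈2039/55⌉ − ⌈2007/55⌉ = 38 − 37 = 1
n=63: ⌈(64·32+23)/55⌉ − ⌈(63·32+23)/55⌉ = ⌈2071/55⌉ − ⌈2039/55⌉ = 38 − 38 = 0
n=64: ⌈(65·32+23)/55⌉ − ⌈(64·32+23)/55⌉ = ⌈2103/55⌉ − ⌈2071/55⌉ = 39 − 38 = 1
n=65: ⌈(66·32+23)/55⌉ − ⌈(65·32+23)/55⌉ = ⌈2135/55⌉ − ⌈2103/55⌉ = 39 − 39 = 0
n=66: ⌈(67·32+23)/55⌉ − ⌈(66·32+23)/55⌉ = ⌈2167/55⌉ − ⌈2135/55⌉ = 40 − 39 = 1
n=67: ⌈(68·32+23)/55⌉ − ⌈(67·32+23)/55⌉ = ⌈2199/55⌉ − ⌈2167/55⌉ = 40 − 40 = 0
n=68: ⌈(69·32+23)/55⌉ − ⌈(68·32+23)/55⌉ = ⌈2231/55⌉ − ⌈2199/55⌉ = 41 − 40 = 1
n=69: ⌈(70·32+23)/55⌉ − ⌈(69·32+23)/55⌉ = ⌈2263/55⌉ − ⌈2231/55⌉ = 42 − 41 = 1
n=70: ⌈(71·32+23)/55⌉ − ⌈(70·32+23)/55⌉ = ⌈2295/55⌉ − ⌈2263/55⌉ = 42 − 42 = 0
n=71: ⌈(72·32+23)/55⌉ − ⌈(71·32+23)/55⌉ = ⌈2327/55⌉ − ⌈2295/55⌉ = 43 − 42 = 1
n=72: ⌈(73·32+23)/55⌉ − ⌈(72·32+23)/55⌉ = ⌈2359/55⌉ − ⌈2327/55⌉ = 43 − 43 = 0
n=73: ⌈(74·32+23)/55⌉ − ⌈(73·32+23)/55⌉ = ⌈2391/55⌉ − ⌈2359/55⌉ = 44 − 43 = 1
n=74: ⌈(75·32+23)/55⌉ − ⌈(74·32+23)/55⌉ = ⌈2423/55⌉ − ⌈2391/55⌉ = 45 − 44 = 1
n=75: ⌈(76·32+23)/55⌉ − ⌈(75·32+23)/55⌉ = ⌈2455/55⌉ − ⌈2423/55⌉ = 45 − 45 = 0
n=76: ⌈(77·32+23)/55⌉ − ⌈(76·32+23)/55⌉ = ⌈2487/55⌉ − ⌈2455/55⌉ = 46 − 45 = 1
n=77: ⌈(78·32+23)/55⌉ − ⌈(77·32+23)/55⌉ = ⌈2519/55⌉ − ⌈2487/55⌉ = 46 − 46 = 0
n=78: ⌈(79·32+23)/55⌉ − ⌈(78·32+23)/55⌉ = ⌈2551/55⌉ − ⌈2519/55⌉ = 47 − 46 = 1
n=79: ⌈(80·32+23)/55⌉ − ⌈(79·32+23)/55⌉ = ⌈2583/55⌉ − ⌈2551/55⌉ = 47 − 47 = 0
n=80: ⌈(81·32+23)/55⌉ − ⌈(80·32+23)/55⌉ = ⌈2615/55⌉ − ⌈2583/55⌉ = 48 − 47 = 1
n=81: ⌈(82·32+23)/55⌉ − ⌈(81·32+23)/55⌉ = ⌈2647/55⌉ − ⌈2615/55⌉ = 49 − 48 = 1
n=82: ⌈(83·32+23)/55⌉ − ⌈(82·32+23)/55⌉ = ⌈2679/55⌉ − ⌈2647/55⌉ = 49 − 49 = 0
n=83: ⌈(84·32+23)/55⌉ − ⌈(83·32+23)/55⌉ = ⌈2711/55⌉ − ⌈2679/55⌉ = 50 − 49 = 1
n=84: ⌈(85·32+23)/55⌉ − ⌈(84·32+23)/55⌉ = ⌈2743/55⌉ − ⌈2711/55⌉ = 50 − 50 = 0
n=85: ⌈(86·32+23)/55⌉ − ⌈(85·32+23)/55⌉ = ⌈2775/55⌉ − ⌈2743/55⌉ = 51 − 50 = 1
n=86: ⌈(87·32+23)/55⌉ − ⌈(86·32+23)/55⌉ = ⌈2807/55⌉ − ⌈2775/55⌉ = 52 − 51 = 1
n=87: ⌈(88·32+23)/55⌉ − ⌈(87·32+23)/55⌉ = ⌈2839/55⌉ − ⌈2807/55⌉ = 52 − 52 = 0
n=88: ⌈(89·32+23)/55⌉ − ⌈(88·32+23)/55⌉ = ⌈2871/55⌉ − ⌈2839/55⌉ = 53 − 52 = 1
n=89: ⌈(90·32+23)/55⌉ − ⌈(89·32+23)/55⌉ = ⌈2903/55⌉ − ⌈2871/55⌉ = 53 − 53 = 0
n=90: ⌈(91·32+23)/55⌉ − ⌈(90·32+23)/55⌉ = ⌈2935/55⌉ − ⌈2903/55⌉ = 54 − 53 = 1
n=91: ⌈(92·32+23)/55⌉ − ⌈(91·32+23)/55⌉ = ⌈2967/55⌉ − ⌈2935/55⌉ = 54 − 54 = 0
n=92: ⌈(93·32+23)/55⌉ − ⌈(92·32+23)/55⌉ = ⌈2999/55⌉ − ⌈2967/55⌉ = 55 − 54 = 1
n=93: ⌈(94·32+23)/55⌉ − ⌈(93·32+23)/55⌉ = ⌈3031/55⌉ − ⌈2999/55⌉ = 56 − 55 = 1
n=94: ⌈(95·32+23)/55⌉ − ⌈(94·32+23)/55⌉ = ⌈3063/55⌉ − ⌈3031/55⌉ = 56 − 56 = 0
n=95: ⌈(96·32+23)/55⌉ − ⌈(95·32+23)/55⌉ = ⌈3095/55⌉ − ⌈3063/55⌉ = 57 − 56 = 1
n=96: ⌈(97·32+23)/55⌉ − ⌈(96·32+23)/55⌉ = ⌈3127/55⌉ − ⌈3095/55⌉ = 57 − 57 = 0
n=97: ⌈(98·32+23)/55⌉ − ⌈(97·32+23)/55⌉ = ⌈3159/55⌉ − ⌈3127/55⌉ = 58 − 57 = 1
n=98: ⌈(99·32+23)/55⌉ − ⌈(98·32+23)/55⌉ = ⌈3191/55⌉ − ⌈3159/55⌉ = 59 − 58 = 1

011010110101011010110101011010110101011010110101011010101101011010101101011010101101011010101101011
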